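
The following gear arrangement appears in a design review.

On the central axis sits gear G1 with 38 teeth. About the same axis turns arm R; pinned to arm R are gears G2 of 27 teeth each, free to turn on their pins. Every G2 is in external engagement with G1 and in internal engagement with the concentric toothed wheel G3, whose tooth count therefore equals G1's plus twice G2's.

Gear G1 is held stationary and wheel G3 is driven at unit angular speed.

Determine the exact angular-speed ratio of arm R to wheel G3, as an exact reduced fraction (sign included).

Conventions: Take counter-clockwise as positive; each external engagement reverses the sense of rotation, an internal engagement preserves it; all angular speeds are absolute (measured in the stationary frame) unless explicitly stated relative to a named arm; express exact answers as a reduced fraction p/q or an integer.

46/65

topology: planetary set — G1 38T / G2 27T / G3 92T, arm = carrier (Willis)
ring teeth: 38 + 2·27 = 92
38(ω_sun−ω_arm) = −92(ω_ring−ω_arm),  ω_sun = 0, ω_ring = 1
38(0−ω_arm) = −92(1−ω_arm)  ⇒  130·ω_arm = 92  ⇒  ω_arm = 46/65
ω_out/ω_in = 46/65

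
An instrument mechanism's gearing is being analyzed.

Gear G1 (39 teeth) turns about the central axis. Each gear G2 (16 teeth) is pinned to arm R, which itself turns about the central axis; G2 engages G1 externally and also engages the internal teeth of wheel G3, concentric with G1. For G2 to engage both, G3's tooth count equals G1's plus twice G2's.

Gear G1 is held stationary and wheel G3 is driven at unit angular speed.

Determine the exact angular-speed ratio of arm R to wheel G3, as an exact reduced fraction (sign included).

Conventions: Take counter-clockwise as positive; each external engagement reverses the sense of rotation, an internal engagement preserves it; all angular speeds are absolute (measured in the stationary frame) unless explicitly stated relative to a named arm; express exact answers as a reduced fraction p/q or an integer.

71/110

planetary set (39T centre, 16T on arm, 71T internal) — Willis relation
ring teeth: 39 + 2·16 = 71
39(ω_sun−ω_arm) = −71(ω_ring−ω_arm),  ω_sun = 0, ω_ring = 1
39(0−ω_arm) = −71(1−ω_arm)  ⇒  110·ω_arm = 71  ⇒  ω_arm = 71/110
ω_out/ω_in = 71/110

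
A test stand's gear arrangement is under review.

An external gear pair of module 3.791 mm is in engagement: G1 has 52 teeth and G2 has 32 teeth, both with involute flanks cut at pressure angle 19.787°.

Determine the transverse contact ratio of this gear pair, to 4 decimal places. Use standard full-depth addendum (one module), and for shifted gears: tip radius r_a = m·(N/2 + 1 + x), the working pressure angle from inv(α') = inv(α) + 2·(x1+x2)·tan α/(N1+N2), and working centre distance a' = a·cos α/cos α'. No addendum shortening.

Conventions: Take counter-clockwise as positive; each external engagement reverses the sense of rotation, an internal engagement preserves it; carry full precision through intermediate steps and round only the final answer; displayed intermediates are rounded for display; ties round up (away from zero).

1.7251

class = single-mesh tooth geometry [involute pair 52T × 32T, m = 3.791]
base radii: r_b1 = 92.746427, r_b2 = 57.074724
tip radii: r_a1 = 102.357000, r_a2 = 64.447000
no profile shift: α' = α, a' = a
action lengths: √(r_a1²−r_b1²) = 43.301914, √(r_a2²−r_b2²) = 29.931449
base pitch p_b = π·m·cos α = 11.206596
CR = (43.301914 + 29.931449 − 159.222000·sin 19.78700°)/11.206596 = 1.725129
contact ratio ≈ 1.7251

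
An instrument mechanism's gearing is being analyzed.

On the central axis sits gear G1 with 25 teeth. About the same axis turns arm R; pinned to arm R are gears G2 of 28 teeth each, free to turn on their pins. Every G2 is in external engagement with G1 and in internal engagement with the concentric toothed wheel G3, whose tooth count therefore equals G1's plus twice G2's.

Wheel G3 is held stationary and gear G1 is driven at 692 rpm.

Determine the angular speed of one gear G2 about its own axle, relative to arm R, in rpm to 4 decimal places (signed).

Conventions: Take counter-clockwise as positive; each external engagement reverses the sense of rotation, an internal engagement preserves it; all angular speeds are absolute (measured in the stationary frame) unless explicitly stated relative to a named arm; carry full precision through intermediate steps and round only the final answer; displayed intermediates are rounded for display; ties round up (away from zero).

recognized (axles ride arm R): planetary set, 25/28/81 teeth
normalise by the input: solve with ω_sun = 1, then scale by 692 rpm
ring teeth: 25 + 2·28 = 81
25(ω_sun−ω_arm) = −81(ω_ring−ω_arm),  ω_ring = 0, ω_sun = 1
25(1−ω_arm) = −81(0−ω_arm)  ⇒  106·ω_arm = 25  ⇒  ω_arm = 25/106
sun–planet mesh: 25·(1−25/106) = −28·(ω_p−ω_arm)  ⇒  ω_p−ω_arm = -2025/2968
scale: ω_p−ω_arm = -2025/2968 × 692 rpm = -472.1361 rpm

-472.1361 rpm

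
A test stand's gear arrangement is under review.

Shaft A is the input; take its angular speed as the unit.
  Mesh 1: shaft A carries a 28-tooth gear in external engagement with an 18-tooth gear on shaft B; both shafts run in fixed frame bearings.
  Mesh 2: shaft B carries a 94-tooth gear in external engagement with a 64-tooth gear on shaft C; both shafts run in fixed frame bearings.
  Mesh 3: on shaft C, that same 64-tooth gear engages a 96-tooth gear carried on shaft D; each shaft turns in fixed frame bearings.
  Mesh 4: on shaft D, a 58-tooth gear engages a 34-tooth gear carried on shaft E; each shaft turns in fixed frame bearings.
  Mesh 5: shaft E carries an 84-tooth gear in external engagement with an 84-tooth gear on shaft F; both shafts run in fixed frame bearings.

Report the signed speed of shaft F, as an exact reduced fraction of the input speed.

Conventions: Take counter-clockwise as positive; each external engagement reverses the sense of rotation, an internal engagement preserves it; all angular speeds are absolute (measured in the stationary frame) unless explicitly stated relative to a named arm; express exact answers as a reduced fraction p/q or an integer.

5-mesh fixed-axis compound train (all bearings frame-fixed)
mesh 1 [28T→18T]: |ω|/ω_in = 1×28/18 = 14/9, sense flips to −
mesh 2 [94T→64T]: |ω|/ω_in = (14/9)×94/64 = 329/144, sense flips to +
mesh 3 [64T→96T]: |ω|/ω_in = (329/144)×64/96 = 329/216, sense flips to −
mesh 4 [58T→34T]: |ω|/ω_in = (329/216)×58/34 = 9541/3672, sense flips to +
mesh 5 [84T→84T]: |ω|/ω_in = (9541/3672)×84/84 = 9541/3672, sense flips to −
signed output speed (× input speed) = -9541/3672

-9541/3672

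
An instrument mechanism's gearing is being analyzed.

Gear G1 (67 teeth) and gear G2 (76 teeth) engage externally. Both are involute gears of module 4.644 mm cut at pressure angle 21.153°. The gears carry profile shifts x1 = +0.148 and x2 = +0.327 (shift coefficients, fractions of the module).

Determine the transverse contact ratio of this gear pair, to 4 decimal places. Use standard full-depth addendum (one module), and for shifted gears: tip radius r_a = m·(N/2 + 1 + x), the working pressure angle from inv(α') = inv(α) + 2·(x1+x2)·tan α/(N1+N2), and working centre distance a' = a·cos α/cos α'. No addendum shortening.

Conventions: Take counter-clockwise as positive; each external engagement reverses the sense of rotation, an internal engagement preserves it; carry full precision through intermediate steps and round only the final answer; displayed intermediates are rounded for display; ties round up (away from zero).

recognized (one external pair, fixed centres): single-mesh tooth geometry, m = 4.644, N1 = 67, N2 = 76
base radii: r_b1 = 145.091444, r_b2 = 164.581340
tip radii: r_a1 = 160.905312, r_a2 = 182.634588
inv(α') = inv(21.153°) + 2·(+0.148+0.327)·tan α/(67+76) = 0.02031204  ⇒  α' = 22.09024°
a' = a·cos α / cos α' = 332.0460·cos 21.153°/cos 22.09024° = 334.205929
action lengths: √(r_a1²−r_b1²) = 69.562866, √(r_a2²−r_b2²) = 79.173072
base pitch p_b = π·m·cos α = 13.606514
CR = (69.562866 + 79.173072 − 334.205929·sin 22.09024°)/13.606514 = 1.694213
contact ratio ≈ 1.6942

1.6942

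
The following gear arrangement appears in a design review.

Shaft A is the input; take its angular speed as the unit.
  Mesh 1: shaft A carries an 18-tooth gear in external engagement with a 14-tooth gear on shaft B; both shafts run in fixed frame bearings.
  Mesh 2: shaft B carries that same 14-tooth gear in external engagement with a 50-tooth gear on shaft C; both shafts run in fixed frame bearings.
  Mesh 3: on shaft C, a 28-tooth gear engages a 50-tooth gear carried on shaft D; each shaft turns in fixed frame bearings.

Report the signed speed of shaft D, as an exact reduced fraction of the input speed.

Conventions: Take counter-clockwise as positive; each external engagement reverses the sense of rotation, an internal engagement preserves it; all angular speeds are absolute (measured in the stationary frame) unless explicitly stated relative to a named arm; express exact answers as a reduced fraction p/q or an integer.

3-mesh fixed-axis compound train (all bearings frame-fixed)
mesh 1 [18T→14T]: |ω|/ω_in = 1×18/14 = 9/7, sense flips to −
mesh 2 [14T→50T]: |ω|/ω_in = (9/7)×14/50 = 9/25, sense flips to +
mesh 3 [28T→50T]: |ω|/ω_in = (9/25)×28/50 = 126/625, sense flips to −
signed output speed (× input speed) = -126/625

-126/625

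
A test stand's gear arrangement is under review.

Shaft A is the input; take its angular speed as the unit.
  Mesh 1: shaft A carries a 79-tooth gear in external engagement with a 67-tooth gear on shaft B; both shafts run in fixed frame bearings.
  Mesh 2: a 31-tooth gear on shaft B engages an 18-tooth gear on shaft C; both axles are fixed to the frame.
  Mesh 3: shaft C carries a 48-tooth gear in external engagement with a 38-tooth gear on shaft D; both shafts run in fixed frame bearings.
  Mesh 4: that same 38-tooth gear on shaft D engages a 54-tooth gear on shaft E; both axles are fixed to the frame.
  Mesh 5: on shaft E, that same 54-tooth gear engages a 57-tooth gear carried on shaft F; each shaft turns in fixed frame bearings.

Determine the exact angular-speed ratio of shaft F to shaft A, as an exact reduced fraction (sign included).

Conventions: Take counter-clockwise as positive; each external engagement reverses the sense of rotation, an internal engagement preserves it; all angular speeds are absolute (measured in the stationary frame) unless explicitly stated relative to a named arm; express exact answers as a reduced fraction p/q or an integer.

-19592/11457

class = fixed-axis compound train [5 meshes; 5 ratios multiply, 5 sense flips]
mesh 1 [79T→67T]: running ratio 79/67, sense −
mesh 2 [31T→18T]: running ratio 2449/1206, sense +
mesh 3 [48T→38T]: running ratio 9796/3819, sense −
mesh 4 [38T→54T]: running ratio 9796/5427, sense +
mesh 5 [54T→57T]: running ratio 19592/11457, sense −
ω_out/ω_in = -19592/11457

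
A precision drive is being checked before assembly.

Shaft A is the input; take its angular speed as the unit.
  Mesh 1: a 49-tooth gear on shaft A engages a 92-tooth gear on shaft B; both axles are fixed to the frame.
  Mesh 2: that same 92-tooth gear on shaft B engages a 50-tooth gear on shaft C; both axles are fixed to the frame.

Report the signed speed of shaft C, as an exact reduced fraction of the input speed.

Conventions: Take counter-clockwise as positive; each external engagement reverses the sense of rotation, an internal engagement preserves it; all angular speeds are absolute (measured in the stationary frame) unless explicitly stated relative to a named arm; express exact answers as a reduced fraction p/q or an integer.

49/50

2-mesh fixed-axis compound train (all bearings frame-fixed)
mesh 1 [49T→92T]: |ω|/ω_in = 1×49/92 = 49/92, sense flips to −
mesh 2 [92T→50T]: |ω|/ω_in = (49/92)×92/50 = 49/50, sense flips to +
signed output speed (× input speed) = 49/50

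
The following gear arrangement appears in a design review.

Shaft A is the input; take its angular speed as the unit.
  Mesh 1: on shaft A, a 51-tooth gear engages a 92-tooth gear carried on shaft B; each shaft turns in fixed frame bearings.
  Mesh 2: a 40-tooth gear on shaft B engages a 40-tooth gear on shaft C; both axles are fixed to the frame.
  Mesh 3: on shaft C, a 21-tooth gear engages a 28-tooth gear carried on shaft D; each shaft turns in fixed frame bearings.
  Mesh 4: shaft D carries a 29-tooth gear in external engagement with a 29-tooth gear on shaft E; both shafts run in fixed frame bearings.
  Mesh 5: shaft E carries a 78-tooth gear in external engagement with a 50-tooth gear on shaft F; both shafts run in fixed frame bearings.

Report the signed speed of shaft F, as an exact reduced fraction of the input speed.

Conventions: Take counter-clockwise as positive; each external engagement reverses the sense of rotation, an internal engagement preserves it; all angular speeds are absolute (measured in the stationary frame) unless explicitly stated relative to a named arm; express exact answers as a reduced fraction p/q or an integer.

5-mesh fixed-axis compound train (all bearings frame-fixed)
mesh 1 [51T→92T]: |ω|/ω_in = 1×51/92 = 51/92, sense flips to −
mesh 2 [40T→40T]: |ω|/ω_in = (51/92)×40/40 = 51/92, sense flips to +
mesh 3 [21T→28T]: |ω|/ω_in = (51/92)×21/28 = 153/368, sense flips to −
mesh 4 [29T→29T]: |ω|/ω_in = (153/368)×29/29 = 153/368, sense flips to +
mesh 5 [78T→50T]: |ω|/ω_in = (153/368)×78/50 = 5967/9200, sense flips to −
signed output speed (× input speed) = -5967/9200

-5967/9200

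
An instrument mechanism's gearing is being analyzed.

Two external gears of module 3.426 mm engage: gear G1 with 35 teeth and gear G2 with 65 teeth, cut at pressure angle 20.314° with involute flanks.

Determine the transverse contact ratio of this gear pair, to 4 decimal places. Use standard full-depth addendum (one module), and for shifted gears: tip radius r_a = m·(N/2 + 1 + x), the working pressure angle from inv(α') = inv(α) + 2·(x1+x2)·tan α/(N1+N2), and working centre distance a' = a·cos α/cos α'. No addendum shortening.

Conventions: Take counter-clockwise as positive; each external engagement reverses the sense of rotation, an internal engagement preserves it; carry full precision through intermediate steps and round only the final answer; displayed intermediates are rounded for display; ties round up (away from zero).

1.7256

recognized (one external pair, fixed centres): single-mesh tooth geometry, m = 3.426, N1 = 35, N2 = 65
base radii: r_b1 = 56.226047, r_b2 = 104.419801
tip radii: r_a1 = 63.381000, r_a2 = 114.771000
no profile shift: α' = α, a' = a
action lengths: √(r_a1²−r_b1²) = 29.253766, √(r_a2²−r_b2²) = 47.632841
base pitch p_b = π·m·cos α = 10.093676
CR = (29.253766 + 47.632841 − 171.300000·sin 20.31400°)/10.093676 = 1.725563
contact ratio ≈ 1.7256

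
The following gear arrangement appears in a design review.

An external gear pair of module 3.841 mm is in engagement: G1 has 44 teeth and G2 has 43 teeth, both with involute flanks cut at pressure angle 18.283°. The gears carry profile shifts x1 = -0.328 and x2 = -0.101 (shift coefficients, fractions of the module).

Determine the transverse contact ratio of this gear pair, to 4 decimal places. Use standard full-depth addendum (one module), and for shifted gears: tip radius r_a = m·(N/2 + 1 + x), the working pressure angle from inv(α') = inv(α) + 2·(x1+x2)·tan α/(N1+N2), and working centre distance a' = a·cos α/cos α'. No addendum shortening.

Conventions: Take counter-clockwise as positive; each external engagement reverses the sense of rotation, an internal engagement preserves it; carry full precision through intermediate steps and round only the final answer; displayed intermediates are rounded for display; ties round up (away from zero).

recognized (one external pair, fixed centres): single-mesh tooth geometry, m = 3.841, N1 = 44, N2 = 43
base radii: r_b1 = 80.236221, r_b2 = 78.412670
tip radii: r_a1 = 87.083152, r_a2 = 86.034559
inv(α') = inv(18.283°) + 2·(-0.328-0.101)·tan α/(44+43) = 0.00803239  ⇒  α' = 16.36711°
a' = a·cos α / cos α' = 167.0835·cos 18.283°/cos 16.36711° = 165.349531
action lengths: √(r_a1²−r_b1²) = 33.847072, √(r_a2²−r_b2²) = 35.403368
base pitch p_b = π·m·cos α = 11.457706
CR = (33.847072 + 35.403368 − 165.349531·sin 16.36711°)/11.457706 = 1.977401
contact ratio ≈ 1.9774

1.9774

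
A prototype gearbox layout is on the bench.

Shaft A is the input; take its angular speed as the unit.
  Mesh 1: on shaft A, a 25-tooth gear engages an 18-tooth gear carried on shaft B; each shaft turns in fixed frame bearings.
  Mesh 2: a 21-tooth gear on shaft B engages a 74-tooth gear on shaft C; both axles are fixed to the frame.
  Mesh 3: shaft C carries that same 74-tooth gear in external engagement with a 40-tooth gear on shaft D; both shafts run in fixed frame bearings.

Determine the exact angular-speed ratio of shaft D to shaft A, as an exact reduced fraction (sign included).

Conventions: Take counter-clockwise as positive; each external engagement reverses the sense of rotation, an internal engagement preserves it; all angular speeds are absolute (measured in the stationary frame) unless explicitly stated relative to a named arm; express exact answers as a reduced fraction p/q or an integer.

class = fixed-axis compound train [3 meshes; 3 ratios multiply, 3 sense flips]
mesh 1 [25T→18T]: running ratio 25/18, sense −
mesh 2 [21T→74T]: running ratio 175/444, sense +
mesh 3 [74T→40T]: running ratio 35/48, sense −
ω_out/ω_in = -35/48

-35/48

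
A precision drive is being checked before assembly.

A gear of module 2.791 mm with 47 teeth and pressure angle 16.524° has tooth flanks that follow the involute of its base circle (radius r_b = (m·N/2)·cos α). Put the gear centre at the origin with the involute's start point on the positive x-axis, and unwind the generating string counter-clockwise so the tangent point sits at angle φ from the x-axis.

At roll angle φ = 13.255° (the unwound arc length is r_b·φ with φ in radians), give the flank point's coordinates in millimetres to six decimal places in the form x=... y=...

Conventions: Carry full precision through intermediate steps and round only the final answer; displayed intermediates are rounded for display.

single-mesh involute tooth geometry (47T wheel at module 2.791)
pitch radius r_p = m·N/2 = 2.791·47/2 = 65.588500
base radius r_b = r_p·cos α = 65.588500·cos 16.524° = 62.879740
roll angle φ = 13.255° = 0.23134339 rad
x = r_b·(cos φ + φ·sin φ) = 64.539947
y = r_b·(sin φ − φ·cos φ) = 0.258128

x=64.539947 y=0.258128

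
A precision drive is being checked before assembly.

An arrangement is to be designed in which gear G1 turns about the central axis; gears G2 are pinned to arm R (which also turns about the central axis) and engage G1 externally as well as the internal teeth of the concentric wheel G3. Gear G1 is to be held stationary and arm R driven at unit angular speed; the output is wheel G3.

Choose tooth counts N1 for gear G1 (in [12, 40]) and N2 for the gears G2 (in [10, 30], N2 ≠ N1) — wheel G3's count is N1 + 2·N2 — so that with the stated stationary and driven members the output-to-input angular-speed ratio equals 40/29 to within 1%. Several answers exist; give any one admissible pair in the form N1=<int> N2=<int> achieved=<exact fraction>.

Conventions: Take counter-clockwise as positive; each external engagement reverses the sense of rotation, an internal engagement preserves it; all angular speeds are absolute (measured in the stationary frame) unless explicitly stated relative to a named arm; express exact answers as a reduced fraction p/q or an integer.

N1=22 N2=18 achieved=40/29

class = planetary set [ratio 40/29 wanted; Willis about the carrier]
Willis with ω_sun = 0: ω_ring/ω_arm = (N1+N3)/N3; set equal to 40/29  ⇒  N3/N1 = 1/(40/29 − 1) = 29/11
N3 = N1 + 2·N2  ⇒  N2/N1 = (N3/N1 − 1)/2 = (29/11 − 1)/2 = 9/11
smallest multiple with N1 ≥ 12 and N2 ≥ 10: k = 2  ⇒  N1 = 2·11 = 22, N2 = 2·9 = 18 (N1 ≤ 40, N2 ≤ 30, N2 ≠ N1 ✓), N3 = 22 + 2·18 = 58
check: (N1+N3)/N3 with N1 = 22, N3 = 58 gives 40/29; |achieved − target| = 0 ≤ 2/145 ✓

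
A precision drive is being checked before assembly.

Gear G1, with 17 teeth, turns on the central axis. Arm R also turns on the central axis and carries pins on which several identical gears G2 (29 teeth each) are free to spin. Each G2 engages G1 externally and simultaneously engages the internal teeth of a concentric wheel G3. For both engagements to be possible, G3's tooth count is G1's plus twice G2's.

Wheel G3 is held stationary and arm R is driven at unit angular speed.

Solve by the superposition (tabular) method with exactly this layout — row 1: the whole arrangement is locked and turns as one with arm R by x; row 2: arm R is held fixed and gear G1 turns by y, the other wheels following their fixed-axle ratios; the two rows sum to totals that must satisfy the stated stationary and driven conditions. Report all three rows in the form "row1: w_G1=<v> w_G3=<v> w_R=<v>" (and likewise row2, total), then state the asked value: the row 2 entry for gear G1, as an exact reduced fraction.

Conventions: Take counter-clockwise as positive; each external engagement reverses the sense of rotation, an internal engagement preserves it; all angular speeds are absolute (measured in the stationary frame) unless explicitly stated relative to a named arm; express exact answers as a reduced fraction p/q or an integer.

row1: w_G1=1 w_G3=1 w_R=1
row2: w_G1=75/17 w_G3=-1 w_R=0
total: w_G1=92/17 w_G3=0 w_R=1
asked value: 75/17

planetary set (17T centre, 29T on arm, 75T internal) — Willis relation
row 1 (train locked, turned with arm): all members turn x
row 2 — arm fixed, fixed-axis ratios: sun y, ring −(17/75)·y, arm 0
boundary: total ω_ring = x − (17/75)·y = 0 and total ω_arm = x = 1  ⇒  y = 75/17, x = 1
row 2 ring = −(17/75)·75/17 = -1
totals (row 1 + row 2): sun 1 + 75/17 = 92/17, ring 1 + (-1) = 0, arm 1 + 0 = 1
asked cell (row2, sun) = 75/17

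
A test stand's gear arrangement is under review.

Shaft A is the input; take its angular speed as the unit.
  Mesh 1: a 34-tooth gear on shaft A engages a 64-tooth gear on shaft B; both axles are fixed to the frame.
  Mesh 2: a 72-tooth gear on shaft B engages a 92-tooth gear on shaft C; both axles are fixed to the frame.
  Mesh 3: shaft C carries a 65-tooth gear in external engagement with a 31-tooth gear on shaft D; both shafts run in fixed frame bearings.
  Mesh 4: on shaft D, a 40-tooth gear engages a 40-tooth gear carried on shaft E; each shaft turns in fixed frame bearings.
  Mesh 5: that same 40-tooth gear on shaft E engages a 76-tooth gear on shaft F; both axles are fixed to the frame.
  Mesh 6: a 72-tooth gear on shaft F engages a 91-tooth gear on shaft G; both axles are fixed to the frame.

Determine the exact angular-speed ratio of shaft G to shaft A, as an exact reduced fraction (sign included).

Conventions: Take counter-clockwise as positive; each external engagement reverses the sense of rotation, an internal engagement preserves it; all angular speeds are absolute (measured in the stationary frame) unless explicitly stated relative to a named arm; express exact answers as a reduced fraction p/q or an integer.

class = fixed-axis compound train [6 meshes; 6 ratios multiply, 6 sense flips]
mesh 1 [34T→64T]: running ratio 17/32, sense −
mesh 2 [72T→92T]: running ratio 153/368, sense +
mesh 3 [65T→31T]: running ratio 9945/11408, sense −
mesh 4 [40T→40T]: running ratio 9945/11408, sense +
mesh 5 [40T→76T]: running ratio 49725/108376, sense −
mesh 6 [72T→91T]: running ratio 34425/94829, sense +
ω_out/ω_in = 34425/94829

34425/94829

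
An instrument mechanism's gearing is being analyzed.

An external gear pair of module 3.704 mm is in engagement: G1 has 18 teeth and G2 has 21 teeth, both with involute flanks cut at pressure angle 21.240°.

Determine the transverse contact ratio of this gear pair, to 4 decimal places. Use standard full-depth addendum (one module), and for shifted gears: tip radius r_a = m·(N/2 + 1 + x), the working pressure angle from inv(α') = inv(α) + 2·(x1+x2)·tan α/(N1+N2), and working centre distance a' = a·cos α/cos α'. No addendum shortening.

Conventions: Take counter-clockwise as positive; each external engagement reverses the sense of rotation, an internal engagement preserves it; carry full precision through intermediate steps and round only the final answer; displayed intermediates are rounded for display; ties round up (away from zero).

1.5088

recognized (one external pair, fixed centres): single-mesh tooth geometry, m = 3.704, N1 = 18, N2 = 21
base radii: r_b1 = 31.071523, r_b2 = 36.250110
tip radii: r_a1 = 37.040000, r_a2 = 42.596000
no profile shift: α' = α, a' = a
action lengths: √(r_a1²−r_b1²) = 20.162393, √(r_a2²−r_b2²) = 22.368477
base pitch p_b = π·m·cos α = 10.846007
CR = (20.162393 + 22.368477 − 72.228000·sin 21.24000°)/10.846007 = 1.508799
contact ratio ≈ 1.5088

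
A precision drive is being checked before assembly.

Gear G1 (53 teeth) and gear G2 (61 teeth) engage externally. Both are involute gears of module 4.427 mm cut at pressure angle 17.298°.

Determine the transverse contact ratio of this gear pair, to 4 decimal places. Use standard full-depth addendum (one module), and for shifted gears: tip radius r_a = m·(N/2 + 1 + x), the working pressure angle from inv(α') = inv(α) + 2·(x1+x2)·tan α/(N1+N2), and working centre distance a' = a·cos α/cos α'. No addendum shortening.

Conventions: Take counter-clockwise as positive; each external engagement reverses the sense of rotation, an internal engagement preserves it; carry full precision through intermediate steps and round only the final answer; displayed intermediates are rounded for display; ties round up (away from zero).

1.9457

topology: single-mesh involute geometry — m = 4.427, 53T/61T pair
base radii: r_b1 = 112.009458, r_b2 = 128.916546
tip radii: r_a1 = 121.742500, r_a2 = 139.450500
no profile shift: α' = α, a' = a
action lengths: √(r_a1²−r_b1²) = 47.698192, √(r_a2²−r_b2²) = 53.169221
base pitch p_b = π·m·cos α = 13.278796
CR = (47.698192 + 53.169221 − 252.339000·sin 17.29800°)/13.278796 = 1.945699
contact ratio ≈ 1.9457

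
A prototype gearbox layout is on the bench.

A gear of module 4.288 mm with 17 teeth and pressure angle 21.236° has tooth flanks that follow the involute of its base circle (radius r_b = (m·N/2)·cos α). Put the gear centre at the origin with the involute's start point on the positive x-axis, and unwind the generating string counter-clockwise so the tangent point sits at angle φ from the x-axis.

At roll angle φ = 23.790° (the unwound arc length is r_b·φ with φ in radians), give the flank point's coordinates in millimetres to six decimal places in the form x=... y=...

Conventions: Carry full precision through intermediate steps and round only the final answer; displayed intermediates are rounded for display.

x=36.776552 y=0.796751

recognized (one wheel, involute flank): single-mesh tooth geometry, m = 4.288, N = 17
pitch radius r_p = m·N/2 = 4.288·17/2 = 36.448000
base radius r_b = r_p·cos α = 36.448000·cos 21.236° = 33.973050
roll angle φ = 23.790° = 0.41521383 rad
x = r_b·(cos φ + φ·sin φ) = 36.776552
y = r_b·(sin φ − φ·cos φ) = 0.796751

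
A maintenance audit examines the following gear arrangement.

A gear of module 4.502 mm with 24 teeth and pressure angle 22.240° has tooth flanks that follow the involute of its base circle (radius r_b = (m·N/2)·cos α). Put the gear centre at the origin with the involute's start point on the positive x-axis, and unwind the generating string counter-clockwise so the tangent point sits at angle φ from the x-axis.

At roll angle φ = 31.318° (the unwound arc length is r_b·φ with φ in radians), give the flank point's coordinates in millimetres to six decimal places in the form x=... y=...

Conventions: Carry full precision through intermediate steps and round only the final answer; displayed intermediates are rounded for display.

x=56.926287 y=2.641646

class = single-mesh tooth geometry [base-circle involute, m = 4.502, 24T]
pitch radius r_p = m·N/2 = 4.502·24/2 = 54.024000
base radius r_b = r_p·cos α = 54.024000·cos 22.240° = 50.004970
roll angle φ = 31.318° = 0.54660222 rad
x = r_b·(cos φ + φ·sin φ) = 56.926287
y = r_b·(sin φ − φ·cos φ) = 2.641646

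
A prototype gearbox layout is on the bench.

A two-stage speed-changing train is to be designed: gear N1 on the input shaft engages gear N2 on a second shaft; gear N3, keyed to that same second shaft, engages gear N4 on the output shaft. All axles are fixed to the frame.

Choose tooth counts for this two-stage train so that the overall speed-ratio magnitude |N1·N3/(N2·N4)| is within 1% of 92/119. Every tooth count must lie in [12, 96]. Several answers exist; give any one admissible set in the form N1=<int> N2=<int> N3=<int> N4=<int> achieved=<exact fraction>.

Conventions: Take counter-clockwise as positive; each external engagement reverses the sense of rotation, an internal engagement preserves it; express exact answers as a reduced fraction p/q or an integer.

N1=12 N2=17 N3=23 N4=21 achieved=92/119

topology: fixed-axis compound train — 2 stages, target 92/119
target = 92/119 in lowest terms: an exact hit needs N1·N3 = k·92 and N2·N4 = k·119 for one integer k, every count in [12, 96]; additionally prefer no 1:1 stage (N1 ≠ N2, N3 ≠ N4)
k = 1…2: no 1:1-free in-range split of k·92 and k·119 into factor pairs; take k = 3
k = 3: N1·N3 = 276 = 12·23, N2·N4 = 357 = 17·21
achieved = 12·23/(17·21) = 92/119; |achieved − target| = 0 ≤ 23/2975 ✓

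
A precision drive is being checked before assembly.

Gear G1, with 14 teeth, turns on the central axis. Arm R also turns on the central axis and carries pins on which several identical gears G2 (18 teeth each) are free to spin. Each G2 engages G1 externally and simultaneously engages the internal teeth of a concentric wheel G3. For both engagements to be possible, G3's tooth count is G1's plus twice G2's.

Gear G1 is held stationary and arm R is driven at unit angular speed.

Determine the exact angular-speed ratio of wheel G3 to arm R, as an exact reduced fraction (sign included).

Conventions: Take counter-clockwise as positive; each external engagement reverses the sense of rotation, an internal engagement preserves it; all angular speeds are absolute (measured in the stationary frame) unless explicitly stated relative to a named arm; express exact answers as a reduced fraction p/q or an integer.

32/25

planetary set (14T centre, 18T on arm, 50T internal) — Willis relation
ring teeth: 14 + 2·18 = 50
14(ω_sun−ω_arm) = −50(ω_ring−ω_arm),  ω_sun = 0, ω_arm = 1
ω_ring = 1 − (14/50)(0−1) = 32/25
ω_out/ω_in = 32/25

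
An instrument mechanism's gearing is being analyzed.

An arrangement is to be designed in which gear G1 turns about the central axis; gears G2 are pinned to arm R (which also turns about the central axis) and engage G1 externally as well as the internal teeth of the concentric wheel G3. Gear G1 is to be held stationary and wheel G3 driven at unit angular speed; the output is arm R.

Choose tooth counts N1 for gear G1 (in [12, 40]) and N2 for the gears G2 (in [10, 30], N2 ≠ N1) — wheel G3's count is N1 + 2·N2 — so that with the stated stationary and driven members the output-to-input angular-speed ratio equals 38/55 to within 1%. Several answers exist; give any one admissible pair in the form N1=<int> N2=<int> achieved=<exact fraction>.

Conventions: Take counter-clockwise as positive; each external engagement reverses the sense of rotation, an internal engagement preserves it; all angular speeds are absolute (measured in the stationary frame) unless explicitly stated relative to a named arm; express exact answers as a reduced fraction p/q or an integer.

N1=34 N2=21 achieved=38/55

design class (target 38/55): planetary set
Willis with ω_sun = 0: ω_arm/ω_ring = N3/(N1+N3); set equal to 38/55  ⇒  N3/N1 = (38/55)/(1 − 38/55) = 38/17
N3 = N1 + 2·N2  ⇒  N2/N1 = (N3/N1 − 1)/2 = (38/17 − 1)/2 = 21/34
smallest multiple with N1 ≥ 12 and N2 ≥ 10: k = 1  ⇒  N1 = 1·34 = 34, N2 = 1·21 = 21 (N1 ≤ 40, N2 ≤ 30, N2 ≠ N1 ✓), N3 = 34 + 2·21 = 76
check: N3/(N1+N3) with N1 = 34, N3 = 76 gives 38/55; |achieved − target| = 0 ≤ 19/2750 ✓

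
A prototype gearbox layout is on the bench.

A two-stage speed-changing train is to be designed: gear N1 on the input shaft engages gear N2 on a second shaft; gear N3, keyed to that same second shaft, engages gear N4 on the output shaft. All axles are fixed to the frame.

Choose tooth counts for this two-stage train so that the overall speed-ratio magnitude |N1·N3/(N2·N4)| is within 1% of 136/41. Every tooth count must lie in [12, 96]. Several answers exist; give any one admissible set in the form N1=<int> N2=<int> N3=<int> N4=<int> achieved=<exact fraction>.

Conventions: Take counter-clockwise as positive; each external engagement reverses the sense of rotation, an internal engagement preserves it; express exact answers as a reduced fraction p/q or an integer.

class = fixed-axis compound train [2-stage, 136/41 wanted]
target = 136/41 in lowest terms: an exact hit needs N1·N3 = k·136 and N2·N4 = k·41 for one integer k, every count in [12, 96]; additionally prefer no 1:1 stage (N1 ≠ N2, N3 ≠ N4)
k = 1…11: no 1:1-free in-range split of k·136 and k·41 into factor pairs; take k = 12
k = 12: N1·N3 = 1632 = 17·96, N2·N4 = 492 = 12·41
achieved = 17·96/(12·41) = 136/41; |achieved − target| = 0 ≤ 34/1025 ✓

N1=17 N2=12 N3=96 N4=41 achieved=136/41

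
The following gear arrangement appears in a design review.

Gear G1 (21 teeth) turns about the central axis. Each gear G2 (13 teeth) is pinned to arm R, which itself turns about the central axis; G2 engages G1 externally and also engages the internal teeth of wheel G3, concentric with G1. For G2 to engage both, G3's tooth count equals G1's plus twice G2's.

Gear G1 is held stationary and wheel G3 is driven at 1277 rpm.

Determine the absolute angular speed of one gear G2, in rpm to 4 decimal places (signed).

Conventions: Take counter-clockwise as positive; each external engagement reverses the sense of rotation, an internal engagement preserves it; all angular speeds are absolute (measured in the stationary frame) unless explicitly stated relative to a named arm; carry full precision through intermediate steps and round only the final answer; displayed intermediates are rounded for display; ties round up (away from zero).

+2308.4231 rpm

planetary set (21T centre, 13T on arm, 47T internal) — Willis relation
normalise by the input: solve with ω_ring = 1, then scale by 1277 rpm
ring teeth: 21 + 2·13 = 47
21(ω_sun−ω_arm) = −47(ω_ring−ω_arm),  ω_sun = 0, ω_ring = 1
21(0−ω_arm) = −47(1−ω_arm)  ⇒  68·ω_arm = 47  ⇒  ω_arm = 47/68
sun–planet mesh: 21·(0−47/68) = −13·(ω_p−ω_arm)  ⇒  ω_p−ω_arm = 987/884
ω_p = 47/68 + 987/884 = 47/26
scale: ω_p = 47/26 × 1277 rpm = +2308.4231 rpm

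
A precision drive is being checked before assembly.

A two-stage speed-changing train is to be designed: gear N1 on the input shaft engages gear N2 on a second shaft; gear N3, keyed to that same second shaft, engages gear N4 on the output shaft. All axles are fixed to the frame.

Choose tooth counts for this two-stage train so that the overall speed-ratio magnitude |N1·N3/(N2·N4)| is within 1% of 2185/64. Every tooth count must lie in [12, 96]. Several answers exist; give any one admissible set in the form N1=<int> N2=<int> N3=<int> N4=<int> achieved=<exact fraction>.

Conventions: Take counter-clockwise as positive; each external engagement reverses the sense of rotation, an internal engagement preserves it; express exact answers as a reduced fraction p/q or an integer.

N1=69 N2=12 N3=95 N4=16 achieved=2185/64

class = fixed-axis compound train [2-stage, 2185/64 wanted]
target = 2185/64 in lowest terms: an exact hit needs N1·N3 = k·2185 and N2·N4 = k·64 for one integer k, every count in [12, 96]; additionally prefer no 1:1 stage (N1 ≠ N2, N3 ≠ N4)
k = 1…2: no 1:1-free in-range split of k·2185 and k·64 into factor pairs; take k = 3
k = 3: N1·N3 = 6555 = 69·95, N2·N4 = 192 = 12·16
achieved = 69·95/(12·16) = 2185/64; |achieved − target| = 0 ≤ 437/1280 ✓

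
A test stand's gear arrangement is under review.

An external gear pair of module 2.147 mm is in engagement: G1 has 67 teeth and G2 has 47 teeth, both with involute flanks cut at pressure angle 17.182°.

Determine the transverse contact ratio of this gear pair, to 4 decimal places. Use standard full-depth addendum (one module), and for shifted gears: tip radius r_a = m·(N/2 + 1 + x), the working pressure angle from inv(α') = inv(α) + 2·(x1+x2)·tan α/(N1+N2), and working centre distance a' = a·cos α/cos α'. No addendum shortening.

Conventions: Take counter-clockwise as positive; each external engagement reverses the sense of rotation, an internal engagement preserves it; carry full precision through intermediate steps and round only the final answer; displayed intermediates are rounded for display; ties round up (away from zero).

1.9495

single-mesh involute tooth geometry (67T engaging 47T at module 2.147)
base radii: r_b1 = 68.714597, r_b2 = 48.202777
tip radii: r_a1 = 74.071500, r_a2 = 52.601500
no profile shift: α' = α, a' = a
action lengths: √(r_a1²−r_b1²) = 27.656668, √(r_a2²−r_b2²) = 21.057305
base pitch p_b = π·m·cos α = 6.443978
CR = (27.656668 + 21.057305 − 122.379000·sin 17.18200°)/6.443978 = 1.949455
contact ratio ≈ 1.9495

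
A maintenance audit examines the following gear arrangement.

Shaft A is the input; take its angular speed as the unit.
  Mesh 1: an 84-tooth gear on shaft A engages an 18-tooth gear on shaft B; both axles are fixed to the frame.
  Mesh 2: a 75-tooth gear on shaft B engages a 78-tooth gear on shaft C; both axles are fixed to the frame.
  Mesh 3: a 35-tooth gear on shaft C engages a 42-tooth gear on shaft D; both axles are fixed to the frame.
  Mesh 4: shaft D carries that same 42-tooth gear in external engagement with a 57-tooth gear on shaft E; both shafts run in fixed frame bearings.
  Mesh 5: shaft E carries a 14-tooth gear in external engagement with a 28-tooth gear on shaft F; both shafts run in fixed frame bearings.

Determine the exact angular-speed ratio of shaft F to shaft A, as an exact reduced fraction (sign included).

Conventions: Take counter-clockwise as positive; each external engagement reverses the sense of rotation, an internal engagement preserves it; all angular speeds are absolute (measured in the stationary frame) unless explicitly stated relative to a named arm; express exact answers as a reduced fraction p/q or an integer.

class = fixed-axis compound train [5 meshes; 5 ratios multiply, 5 sense flips]
mesh 1 [84T→18T]: running ratio 14/3, sense −
mesh 2 [75T→78T]: running ratio 175/39, sense +
mesh 3 [35T→42T]: running ratio 875/234, sense −
mesh 4 [42T→57T]: running ratio 6125/2223, sense +
mesh 5 [14T→28T]: running ratio 6125/4446, sense −
ω_out/ω_in = -6125/4446

-6125/4446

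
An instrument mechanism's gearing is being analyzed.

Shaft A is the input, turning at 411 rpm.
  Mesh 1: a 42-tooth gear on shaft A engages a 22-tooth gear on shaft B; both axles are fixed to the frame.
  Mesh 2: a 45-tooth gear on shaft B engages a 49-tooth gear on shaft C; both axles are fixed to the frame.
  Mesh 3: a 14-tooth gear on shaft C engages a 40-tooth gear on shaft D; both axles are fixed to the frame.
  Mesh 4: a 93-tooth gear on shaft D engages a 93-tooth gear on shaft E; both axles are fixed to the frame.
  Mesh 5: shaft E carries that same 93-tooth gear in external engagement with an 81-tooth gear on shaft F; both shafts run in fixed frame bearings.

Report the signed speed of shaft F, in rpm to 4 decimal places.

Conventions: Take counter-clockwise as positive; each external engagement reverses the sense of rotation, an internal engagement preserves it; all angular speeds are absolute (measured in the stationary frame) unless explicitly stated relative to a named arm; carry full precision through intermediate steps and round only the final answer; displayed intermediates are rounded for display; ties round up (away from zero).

-289.5682 rpm

5-mesh fixed-axis compound train (all bearings frame-fixed)
mesh 1 [42T→22T]: ω = 411.0000×42/22 = 784.6364 rpm, sense flips to −
mesh 2 [45T→49T]: ω = 784.6364×45/49 = 720.5844 rpm, sense flips to +
mesh 3 [14T→40T]: ω = 720.5844×14/40 = 252.2045 rpm, sense flips to −
mesh 4 [93T→93T]: ω = 252.2045×93/93 = 252.2045 rpm, sense flips to +
mesh 5 [93T→81T]: ω = 252.2045×93/81 = 289.5682 rpm, sense flips to −
signed output speed = -289.5682 rpm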